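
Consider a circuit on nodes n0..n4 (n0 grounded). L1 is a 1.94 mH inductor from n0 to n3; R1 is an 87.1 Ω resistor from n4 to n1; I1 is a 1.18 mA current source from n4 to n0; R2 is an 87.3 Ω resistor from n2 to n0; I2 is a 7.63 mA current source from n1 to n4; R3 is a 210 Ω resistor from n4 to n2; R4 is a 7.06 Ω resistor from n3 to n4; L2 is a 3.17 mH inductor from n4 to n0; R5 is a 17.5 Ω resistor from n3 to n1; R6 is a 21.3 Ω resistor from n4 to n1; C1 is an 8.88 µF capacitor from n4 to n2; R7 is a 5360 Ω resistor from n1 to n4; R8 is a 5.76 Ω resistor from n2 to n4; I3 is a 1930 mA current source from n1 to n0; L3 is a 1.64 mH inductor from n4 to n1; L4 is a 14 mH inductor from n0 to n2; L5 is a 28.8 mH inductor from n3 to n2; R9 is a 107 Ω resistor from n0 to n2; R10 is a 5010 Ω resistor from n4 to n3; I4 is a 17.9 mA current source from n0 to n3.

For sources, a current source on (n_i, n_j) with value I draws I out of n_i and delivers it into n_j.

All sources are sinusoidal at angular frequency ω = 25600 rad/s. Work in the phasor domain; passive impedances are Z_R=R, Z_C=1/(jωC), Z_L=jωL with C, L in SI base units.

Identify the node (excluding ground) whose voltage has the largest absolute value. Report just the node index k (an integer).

Element admittances at ω=25600 rad/s:
  Y(L1) = 0.000-0.02014j S between n0,n3
  Y(R1) = 0.01148+0.000j S between n4,n1
  I1: injects 0.00118 A into n0 (from n4)
  Y(R2) = 0.01145+0.000j S between n2,n0
  I2: injects 0.00763 A into n4 (from n1)
  Y(R3) = 0.004762+0.000j S between n4,n2
  Y(R4) = 0.1416+0.000j S between n3,n4
  Y(L2) = 0.000-0.01232j S between n4,n0
  Y(R5) = 0.05714+0.000j S between n3,n1
  Y(R6) = 0.04695+0.000j S between n4,n1
  Y(C1) = 0.000+0.2273j S between n4,n2
  Y(R7) = 0.0001866+0.000j S between n1,n4
  Y(R8) = 0.1736+0.000j S between n2,n4
  I3: injects 1.93 A into n0 (from n1)
  Y(L3) = 0.000-0.02382j S between n4,n1
  Y(L4) = 0.000-0.002790j S between n0,n2
  Y(L5) = 0.000-0.001356j S between n3,n2
  Y(R9) = 0.009346+0.000j S between n0,n2
  Y(R10) = 0.0001996+0.000j S between n4,n3
  I4: injects 0.0179 A into n3 (from n0)
Assemble and solve the 4×4 MNA system:
  V(n1)=-39.41-45.11j  V(n2)=-20.51-39.76j  V(n3)=-23.69-43.86j  V(n4)=-23.76-39.97j

1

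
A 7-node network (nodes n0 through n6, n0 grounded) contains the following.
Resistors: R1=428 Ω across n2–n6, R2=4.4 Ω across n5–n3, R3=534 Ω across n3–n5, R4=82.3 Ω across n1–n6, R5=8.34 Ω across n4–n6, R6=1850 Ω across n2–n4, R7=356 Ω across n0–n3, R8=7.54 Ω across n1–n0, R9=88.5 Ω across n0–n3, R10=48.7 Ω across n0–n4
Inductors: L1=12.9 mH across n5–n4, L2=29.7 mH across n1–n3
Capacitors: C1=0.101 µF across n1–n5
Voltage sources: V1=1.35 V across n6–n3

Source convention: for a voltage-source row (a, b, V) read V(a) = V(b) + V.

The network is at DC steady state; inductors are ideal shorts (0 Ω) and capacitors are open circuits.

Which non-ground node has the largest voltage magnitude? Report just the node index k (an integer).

Apply KCL at each of the 6 non-ground nodes and solve the resulting linear system.
Node n1: branches {R4, C1, R8, L2} → V_1 = -0.05427
Node n2: branches {R1, R6} → V_2 = 1.125
Node n3: branches {R2, R3, R7, L2, R9, V1} → V_3 = -0.05427
Node n4: branches {L1, R5, R6, R10} → V_4 = 0.3878
Node n5: branches {R2, R3, L1, C1} → V_5 = 0.3878
Node n6: branches {R1, R4, R5, V1} → V_6 = 1.296
Source currents: i(L1)=-0.1013, i(L2)=0.02360, i(V1)=-0.1257

6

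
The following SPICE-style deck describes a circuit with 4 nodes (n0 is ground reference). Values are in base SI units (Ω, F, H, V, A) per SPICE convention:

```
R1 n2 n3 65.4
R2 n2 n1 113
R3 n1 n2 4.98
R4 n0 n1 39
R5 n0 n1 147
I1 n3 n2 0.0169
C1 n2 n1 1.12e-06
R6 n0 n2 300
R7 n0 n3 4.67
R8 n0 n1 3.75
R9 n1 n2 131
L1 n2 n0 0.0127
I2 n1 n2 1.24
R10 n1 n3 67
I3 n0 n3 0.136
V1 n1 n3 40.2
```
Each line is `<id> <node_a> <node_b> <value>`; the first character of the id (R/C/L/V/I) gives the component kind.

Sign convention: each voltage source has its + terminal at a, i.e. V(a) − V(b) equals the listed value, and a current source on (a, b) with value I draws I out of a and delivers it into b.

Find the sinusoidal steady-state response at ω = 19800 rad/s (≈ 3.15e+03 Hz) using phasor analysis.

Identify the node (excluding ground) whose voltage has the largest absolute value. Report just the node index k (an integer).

3

Apply KCL at each of the 3 non-ground nodes and solve the resulting linear system.
Node n1: branches {R2, R3, R4, R5, C1, R8, R9, I2, R10, V1} → V_1 = 16.91+0.1487j
Node n2: branches {R1, R2, R3, I1, C1, R6, R9, L1, I2} → V_2 = 19.40+0.2397j
Node n3: branches {R1, I1, R7, R10, I3, V1} → V_3 = -23.29+0.1487j
Source currents: i(V1)=-6.359+0.03046j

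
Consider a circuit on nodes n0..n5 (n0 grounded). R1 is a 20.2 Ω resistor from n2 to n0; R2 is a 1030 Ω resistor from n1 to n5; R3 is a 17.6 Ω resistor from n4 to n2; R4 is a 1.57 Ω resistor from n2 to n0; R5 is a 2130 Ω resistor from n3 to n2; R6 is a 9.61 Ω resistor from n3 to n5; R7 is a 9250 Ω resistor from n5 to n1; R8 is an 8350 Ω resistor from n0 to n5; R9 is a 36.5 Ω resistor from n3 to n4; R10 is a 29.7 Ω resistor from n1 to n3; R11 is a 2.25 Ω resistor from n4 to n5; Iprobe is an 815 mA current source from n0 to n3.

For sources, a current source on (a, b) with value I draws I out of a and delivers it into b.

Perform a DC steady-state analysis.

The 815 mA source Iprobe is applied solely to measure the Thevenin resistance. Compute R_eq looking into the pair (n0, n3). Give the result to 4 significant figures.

R_eq = 27.58 Ω

MNA unknowns: 5 node voltages V₁..V_5
R1: Y=0.04950 on G[2,0]
R2: Y=0.0009709 on G[1,5]
R3: Y=0.05682 on G[4,2]
R4: Y=0.6369 on G[2,0]
R5: Y=0.0004695 on G[3,2]
R6: Y=0.1041 on G[3,5]
R7: Y=0.0001081 on G[5,1]
R8: Y=0.0001198 on G[0,5]
R9: Y=0.02740 on G[3,4]
R10: Y=0.03367 on G[1,3]
R11: Y=0.4444 on G[4,5]
Iprobe: z[0]−=0.815, z[3]+=0.815
solve → V1=22.30, V2=1.184, V3=22.48, V4=15.32, V5=16.68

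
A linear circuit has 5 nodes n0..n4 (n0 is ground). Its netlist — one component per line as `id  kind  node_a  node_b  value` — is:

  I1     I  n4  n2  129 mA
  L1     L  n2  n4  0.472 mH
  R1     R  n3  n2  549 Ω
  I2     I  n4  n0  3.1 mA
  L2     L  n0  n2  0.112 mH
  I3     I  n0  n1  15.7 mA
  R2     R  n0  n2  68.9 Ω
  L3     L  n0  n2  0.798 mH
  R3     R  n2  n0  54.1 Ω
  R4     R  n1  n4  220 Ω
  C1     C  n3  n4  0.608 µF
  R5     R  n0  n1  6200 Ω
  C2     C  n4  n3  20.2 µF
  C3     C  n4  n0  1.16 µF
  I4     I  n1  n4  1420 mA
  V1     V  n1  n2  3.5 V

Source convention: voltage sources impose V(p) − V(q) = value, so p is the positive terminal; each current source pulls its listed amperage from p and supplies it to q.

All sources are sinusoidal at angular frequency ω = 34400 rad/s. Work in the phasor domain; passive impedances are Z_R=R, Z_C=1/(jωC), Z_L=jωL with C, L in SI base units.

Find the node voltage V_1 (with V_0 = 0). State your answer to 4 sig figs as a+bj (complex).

9.763+10.02j V

MNA unknowns: 4 node voltages V₁..V_4 plus 1 source current (V1)
I1: z[4]−=0.129, z[2]+=0.129
L1: Y=0.000-0.06159j on G[2,4]
R1: Y=0.001821+0.000j on G[3,2]
I2: z[4]−=0.0031, z[0]+=0.0031
L2: Y=0.000-0.2596j on G[0,2]
I3: z[0]−=0.0157, z[1]+=0.0157
R2: Y=0.01451+0.000j on G[0,2]
L3: Y=0.000-0.03643j on G[0,2]
R3: Y=0.01848+0.000j on G[2,0]
R4: Y=0.004545+0.000j on G[1,4]
C1: Y=0.000+0.02092j on G[3,4]
R5: Y=0.0001613+0.000j on G[0,1]
C2: Y=0.000+0.6949j on G[4,3]
C3: Y=0.000+0.03990j on G[4,0]
I4: z[1]−=1.42, z[4]+=1.42
V1: row V1−V2=3.5, i_V1 at 1,2
solve → V1=9.763+10.02j, V2=6.263+10.02j, V3=37.95+79.34j, V4=38.12+79.26j
aux → i_V1=-1.277+0.3131j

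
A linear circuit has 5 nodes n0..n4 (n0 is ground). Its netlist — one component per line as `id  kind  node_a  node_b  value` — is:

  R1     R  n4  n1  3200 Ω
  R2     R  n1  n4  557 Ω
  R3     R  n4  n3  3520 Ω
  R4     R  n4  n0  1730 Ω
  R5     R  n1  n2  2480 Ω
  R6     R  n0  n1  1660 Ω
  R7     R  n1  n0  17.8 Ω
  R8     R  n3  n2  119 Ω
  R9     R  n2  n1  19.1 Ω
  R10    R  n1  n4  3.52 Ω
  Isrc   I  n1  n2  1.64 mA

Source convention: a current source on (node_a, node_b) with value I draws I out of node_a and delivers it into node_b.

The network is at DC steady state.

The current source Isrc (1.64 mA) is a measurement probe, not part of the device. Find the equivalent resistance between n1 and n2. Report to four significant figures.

Apply KCL at each of the 4 non-ground nodes and solve the resulting linear system.
Node n1: branches {R1, R2, R5, R6, R7, R9, R10, Isrc} → V_1 = -2.983e-07
Node n2: branches {R5, R8, R9, Isrc} → V_2 = 0.03092
Node n3: branches {R3, R8} → V_3 = 0.02991
Node n4: branches {R1, R2, R3, R4, R10} → V_4 = 2.931e-05

R_eq = 18.86 Ω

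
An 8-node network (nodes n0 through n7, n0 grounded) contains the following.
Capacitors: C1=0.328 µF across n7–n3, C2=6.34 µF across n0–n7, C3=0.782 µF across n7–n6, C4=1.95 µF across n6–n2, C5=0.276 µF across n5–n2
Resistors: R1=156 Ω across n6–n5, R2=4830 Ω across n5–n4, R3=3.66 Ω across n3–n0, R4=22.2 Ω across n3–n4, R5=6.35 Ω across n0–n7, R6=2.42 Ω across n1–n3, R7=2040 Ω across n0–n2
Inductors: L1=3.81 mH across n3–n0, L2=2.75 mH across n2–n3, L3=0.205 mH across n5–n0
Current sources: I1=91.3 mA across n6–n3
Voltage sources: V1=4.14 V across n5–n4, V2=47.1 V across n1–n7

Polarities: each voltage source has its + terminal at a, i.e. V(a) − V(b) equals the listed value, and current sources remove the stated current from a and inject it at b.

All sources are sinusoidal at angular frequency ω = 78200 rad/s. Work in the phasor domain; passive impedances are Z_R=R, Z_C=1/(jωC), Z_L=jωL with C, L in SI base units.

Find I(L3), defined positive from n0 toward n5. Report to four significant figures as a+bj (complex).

-0.7757+0.5010j A

MNA unknowns: 7 node voltages V₁..V_7 plus 2 source currents (V1, V2)
C1: Y=0.000+0.02565j on G[7,3]
R1: Y=0.006410+0.000j on G[6,5]
C2: Y=0.000+0.4958j on G[0,7]
L1: Y=0.000-0.003356j on G[3,0]
R2: Y=0.0002070+0.000j on G[5,4]
C3: Y=0.000+0.06115j on G[7,6]
R3: Y=0.2732+0.000j on G[3,0]
R4: Y=0.04505+0.000j on G[3,4]
L2: Y=0.000-0.004650j on G[2,3]
C4: Y=0.000+0.1525j on G[6,2]
C5: Y=0.000+0.02158j on G[5,2]
L3: Y=0.000-0.06238j on G[5,0]
I1: z[6]−=0.0913, z[3]+=0.0913
R5: Y=0.1575+0.000j on G[0,7]
R6: Y=0.4132+0.000j on G[1,3]
R7: Y=0.0004902+0.000j on G[0,2]
V1: row V5−V4=4.14, i_V1 at 5,4
V2: row V1−V7=47.1, i_V2 at 1,7
solve → V1=40.55+12.25j, V2=-3.756+12.82j, V3=23.09+6.923j, V4=3.891+12.44j, V5=8.031+12.44j, V6=-4.565+12.71j, V7=-6.553+12.25j
aux → i_V1=-0.8656+0.2483j, i_V2=-7.214-2.201j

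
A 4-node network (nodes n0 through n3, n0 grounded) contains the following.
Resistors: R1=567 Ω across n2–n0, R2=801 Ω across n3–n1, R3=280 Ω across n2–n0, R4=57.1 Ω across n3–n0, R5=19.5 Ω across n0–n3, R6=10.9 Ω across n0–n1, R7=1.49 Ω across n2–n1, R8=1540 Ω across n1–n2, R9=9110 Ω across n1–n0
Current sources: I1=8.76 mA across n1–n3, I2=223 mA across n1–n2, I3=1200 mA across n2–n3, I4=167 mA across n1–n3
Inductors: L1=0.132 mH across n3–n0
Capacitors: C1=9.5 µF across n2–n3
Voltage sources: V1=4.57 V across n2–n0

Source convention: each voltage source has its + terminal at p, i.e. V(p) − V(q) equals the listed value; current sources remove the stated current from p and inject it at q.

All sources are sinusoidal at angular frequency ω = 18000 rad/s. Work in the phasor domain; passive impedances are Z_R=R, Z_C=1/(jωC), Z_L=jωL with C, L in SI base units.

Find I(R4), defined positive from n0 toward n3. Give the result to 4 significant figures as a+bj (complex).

0.02564-0.1039j A

Apply KCL at each of the 3 non-ground nodes and solve the resulting linear system.
Node n1: branches {R2, I1, I2, R6, R7, R8, R9, I4} → V_1 = 3.490+0.009685j
Node n2: branches {R1, R3, I2, R7, R8, C1, I3, V1} → V_2 = 4.570+0.000j
Node n3: branches {R2, R4, I1, R5, L1, C1, I3, I4} → V_3 = -1.464+5.934j
Source currents: i(V1)=-2.742-1.025j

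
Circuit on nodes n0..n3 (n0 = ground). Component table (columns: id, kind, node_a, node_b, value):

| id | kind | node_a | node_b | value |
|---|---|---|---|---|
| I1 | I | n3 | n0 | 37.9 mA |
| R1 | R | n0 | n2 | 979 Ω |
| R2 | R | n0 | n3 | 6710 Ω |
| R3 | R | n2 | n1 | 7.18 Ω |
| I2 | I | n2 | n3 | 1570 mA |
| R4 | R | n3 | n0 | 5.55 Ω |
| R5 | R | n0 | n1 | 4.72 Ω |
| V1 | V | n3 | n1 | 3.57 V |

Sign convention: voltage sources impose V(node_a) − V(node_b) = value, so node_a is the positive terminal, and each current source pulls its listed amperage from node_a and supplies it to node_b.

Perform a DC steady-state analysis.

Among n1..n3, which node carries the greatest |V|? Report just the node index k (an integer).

2

Element admittances at DC:
  I1: injects 0.0379 A into n0 (from n3)
  Y(R1) = 0.001021 S between n0,n2
  Y(R2) = 0.0001490 S between n0,n3
  Y(R3) = 0.1393 S between n2,n1
  I2: injects 1.57 A into n3 (from n2)
  Y(R4) = 0.1802 S between n3,n0
  Y(R5) = 0.2119 S between n0,n1
  V1: constraint V(n3)−V(n1) = 3.57
Assemble and solve the 4×4 MNA system:
  V(n1)=-1.705  V(n2)=-12.88  V(n3)=1.865
  i(V1)=1.196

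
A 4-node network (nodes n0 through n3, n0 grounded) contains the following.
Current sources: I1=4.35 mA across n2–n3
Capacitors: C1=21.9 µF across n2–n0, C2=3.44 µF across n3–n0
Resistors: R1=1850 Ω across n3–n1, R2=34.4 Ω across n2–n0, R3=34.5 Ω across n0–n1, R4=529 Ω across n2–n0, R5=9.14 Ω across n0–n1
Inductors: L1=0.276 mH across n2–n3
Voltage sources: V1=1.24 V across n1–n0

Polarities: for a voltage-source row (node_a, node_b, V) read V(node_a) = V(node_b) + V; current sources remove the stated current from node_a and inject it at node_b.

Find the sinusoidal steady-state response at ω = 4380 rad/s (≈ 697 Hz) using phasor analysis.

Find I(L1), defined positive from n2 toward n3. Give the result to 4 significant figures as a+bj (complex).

-0.005015+2.701e-05j A

Apply KCL at each of the 3 non-ground nodes and solve the resulting linear system.
Node n1: branches {R1, R3, R5, V1} → V_1 = 1.240+0.000j
Node n2: branches {I1, C1, R2, L1, R4} → V_2 = 0.001771-0.006359j
Node n3: branches {I1, R1, L1, C2} → V_3 = 0.001804-0.0002969j
Source currents: i(V1)=-0.1723-1.605e-07j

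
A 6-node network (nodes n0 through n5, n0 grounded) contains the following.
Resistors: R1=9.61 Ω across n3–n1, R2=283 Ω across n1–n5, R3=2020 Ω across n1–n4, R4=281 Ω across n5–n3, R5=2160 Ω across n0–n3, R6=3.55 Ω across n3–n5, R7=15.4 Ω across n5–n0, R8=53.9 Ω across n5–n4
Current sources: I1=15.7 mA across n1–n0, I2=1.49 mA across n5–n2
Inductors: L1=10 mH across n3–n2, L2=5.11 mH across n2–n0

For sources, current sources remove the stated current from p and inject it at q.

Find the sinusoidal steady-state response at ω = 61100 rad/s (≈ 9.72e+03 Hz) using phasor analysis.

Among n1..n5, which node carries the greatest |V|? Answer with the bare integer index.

1

Apply KCL at each of the 5 non-ground nodes and solve the resulting linear system.
Node n1: branches {R1, R2, R3, I1} → V_1 = -0.4481-0.006129j
Node n2: branches {L1, L2, I2} → V_2 = -0.1031+0.3058j
Node n3: branches {R1, R4, R5, R6, L1} → V_3 = -0.3047-0.006171j
Node n4: branches {R3, R8} → V_4 = -0.2597-0.005067j
Node n5: branches {R2, R4, R6, R7, R8, I2} → V_5 = -0.2547-0.005039j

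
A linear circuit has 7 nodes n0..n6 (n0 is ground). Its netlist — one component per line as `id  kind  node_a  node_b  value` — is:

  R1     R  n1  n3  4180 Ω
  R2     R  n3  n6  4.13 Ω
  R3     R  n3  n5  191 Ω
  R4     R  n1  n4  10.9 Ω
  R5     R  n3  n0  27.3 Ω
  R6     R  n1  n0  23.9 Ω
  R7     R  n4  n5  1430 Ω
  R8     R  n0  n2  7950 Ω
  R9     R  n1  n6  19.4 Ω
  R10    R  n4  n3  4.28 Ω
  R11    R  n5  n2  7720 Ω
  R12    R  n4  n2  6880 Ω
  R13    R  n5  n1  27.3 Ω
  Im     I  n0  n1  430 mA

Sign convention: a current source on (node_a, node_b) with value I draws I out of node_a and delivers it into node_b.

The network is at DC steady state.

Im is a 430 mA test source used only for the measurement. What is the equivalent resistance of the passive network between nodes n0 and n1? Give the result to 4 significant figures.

R_eq = 14.37 Ω

Element admittances at DC:
  Y(R1) = 0.0002392 S between n1,n3
  Y(R2) = 0.2421 S between n3,n6
  Y(R3) = 0.005236 S between n3,n5
  Y(R4) = 0.09174 S between n1,n4
  Y(R5) = 0.03663 S between n3,n0
  Y(R6) = 0.04184 S between n1,n0
  Y(R7) = 0.0006993 S between n4,n5
  Y(R8) = 0.0001258 S between n0,n2
  Y(R9) = 0.05155 S between n1,n6
  Y(R10) = 0.2336 S between n4,n3
  Y(R11) = 0.0001295 S between n5,n2
  Y(R12) = 0.0001453 S between n4,n2
  Y(R13) = 0.03663 S between n5,n1
  Im: injects 0.43 A into n1 (from n0)
Assemble and solve the 6×6 MNA system:
  V(n1)=6.178  V(n2)=3.778  V(n3)=4.669  V(n4)=5.096  V(n5)=5.968  V(n6)=4.934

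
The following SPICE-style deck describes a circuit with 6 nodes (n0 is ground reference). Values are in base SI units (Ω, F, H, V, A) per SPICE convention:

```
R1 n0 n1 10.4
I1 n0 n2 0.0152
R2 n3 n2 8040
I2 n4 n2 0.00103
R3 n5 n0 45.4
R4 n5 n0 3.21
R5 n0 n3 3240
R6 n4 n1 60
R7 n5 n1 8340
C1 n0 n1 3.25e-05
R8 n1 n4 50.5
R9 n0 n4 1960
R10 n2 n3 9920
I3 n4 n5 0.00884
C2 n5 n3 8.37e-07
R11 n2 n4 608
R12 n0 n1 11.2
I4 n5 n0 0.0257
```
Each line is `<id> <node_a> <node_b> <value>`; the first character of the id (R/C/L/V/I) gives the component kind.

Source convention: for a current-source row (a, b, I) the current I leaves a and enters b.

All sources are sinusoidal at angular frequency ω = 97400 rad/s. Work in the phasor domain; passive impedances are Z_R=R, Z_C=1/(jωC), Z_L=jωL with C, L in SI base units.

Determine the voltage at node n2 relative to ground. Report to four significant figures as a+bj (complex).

8.778-0.004236j V

MNA unknowns: 5 node voltages V₁..V_5
R1: Y=0.09615+0.000j on G[0,1]
I1: z[0]−=0.0152, z[2]+=0.0152
R2: Y=0.0001244+0.000j on G[3,2]
I2: z[4]−=0.00103, z[2]+=0.00103
R3: Y=0.02203+0.000j on G[5,0]
R4: Y=0.3115+0.000j on G[5,0]
R5: Y=0.0003086+0.000j on G[0,3]
R6: Y=0.01667+0.000j on G[4,1]
R7: Y=0.0001199+0.000j on G[5,1]
C1: Y=0.000+3.165j on G[0,1]
R8: Y=0.01980+0.000j on G[1,4]
R9: Y=0.0005102+0.000j on G[0,4]
R10: Y=0.0001008+0.000j on G[2,3]
I3: z[4]−=0.00884, z[5]+=0.00884
C2: Y=0.000+0.08152j on G[5,3]
R11: Y=0.001645+0.000j on G[2,4]
R12: Y=0.08929+0.000j on G[0,1]
I4: z[5]−=0.0257, z[0]+=0.0257
solve → V1=7.829e-05-0.001356j, V2=8.778-0.004236j, V3=-0.04438-0.02450j, V4=0.1183-0.001461j, V5=-0.04453+3.585e-05j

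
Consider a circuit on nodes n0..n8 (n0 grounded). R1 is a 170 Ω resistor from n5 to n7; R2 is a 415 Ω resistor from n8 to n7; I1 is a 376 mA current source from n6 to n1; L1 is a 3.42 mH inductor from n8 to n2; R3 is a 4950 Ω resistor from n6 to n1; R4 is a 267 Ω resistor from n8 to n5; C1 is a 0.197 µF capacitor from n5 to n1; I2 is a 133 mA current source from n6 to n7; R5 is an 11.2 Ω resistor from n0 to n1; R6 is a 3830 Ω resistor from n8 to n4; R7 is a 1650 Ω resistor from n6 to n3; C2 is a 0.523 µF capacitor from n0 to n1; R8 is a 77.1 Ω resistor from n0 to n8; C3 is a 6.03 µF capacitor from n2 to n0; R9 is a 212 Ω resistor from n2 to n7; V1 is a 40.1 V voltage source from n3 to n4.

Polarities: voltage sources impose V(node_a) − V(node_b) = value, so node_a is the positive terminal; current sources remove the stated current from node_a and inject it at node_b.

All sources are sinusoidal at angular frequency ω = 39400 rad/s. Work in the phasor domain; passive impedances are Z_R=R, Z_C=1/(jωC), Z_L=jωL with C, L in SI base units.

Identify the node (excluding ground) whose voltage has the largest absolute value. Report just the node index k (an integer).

Element admittances at ω=39400 rad/s:
  Y(R1) = 0.005882+0.000j S between n5,n7
  Y(R2) = 0.002410+0.000j S between n8,n7
  I1: injects 0.376 A into n1 (from n6)
  Y(L1) = 0.000-0.007421j S between n8,n2
  Y(R3) = 0.0002020+0.000j S between n6,n1
  Y(R4) = 0.003745+0.000j S between n8,n5
  Y(C1) = 0.000+0.007762j S between n5,n1
  I2: injects 0.133 A into n7 (from n6)
  Y(R5) = 0.08929+0.000j S between n0,n1
  Y(R6) = 0.0002611+0.000j S between n8,n4
  Y(R7) = 0.0006061+0.000j S between n6,n3
  Y(C2) = 0.000+0.02061j S between n0,n1
  Y(R8) = 0.01297+0.000j S between n0,n8
  Y(C3) = 0.000+0.2376j S between n2,n0
  Y(R9) = 0.004717+0.000j S between n2,n7
  V1: constraint V(n3)−V(n4) = 40.1
Assemble and solve the 9×9 MNA system:
  V(n1)=1.285-0.3985j  V(n2)=0.2853-0.02377j  V(n3)=-905.6-3.010j  V(n4)=-945.7-3.010j  V(n5)=0.1650-1.899j  V(n6)=-1309-2.357j  V(n7)=8.565-1.706j  V(n8)=-9.918-4.525j
  i(V1)=-0.2443+0.0003957j

6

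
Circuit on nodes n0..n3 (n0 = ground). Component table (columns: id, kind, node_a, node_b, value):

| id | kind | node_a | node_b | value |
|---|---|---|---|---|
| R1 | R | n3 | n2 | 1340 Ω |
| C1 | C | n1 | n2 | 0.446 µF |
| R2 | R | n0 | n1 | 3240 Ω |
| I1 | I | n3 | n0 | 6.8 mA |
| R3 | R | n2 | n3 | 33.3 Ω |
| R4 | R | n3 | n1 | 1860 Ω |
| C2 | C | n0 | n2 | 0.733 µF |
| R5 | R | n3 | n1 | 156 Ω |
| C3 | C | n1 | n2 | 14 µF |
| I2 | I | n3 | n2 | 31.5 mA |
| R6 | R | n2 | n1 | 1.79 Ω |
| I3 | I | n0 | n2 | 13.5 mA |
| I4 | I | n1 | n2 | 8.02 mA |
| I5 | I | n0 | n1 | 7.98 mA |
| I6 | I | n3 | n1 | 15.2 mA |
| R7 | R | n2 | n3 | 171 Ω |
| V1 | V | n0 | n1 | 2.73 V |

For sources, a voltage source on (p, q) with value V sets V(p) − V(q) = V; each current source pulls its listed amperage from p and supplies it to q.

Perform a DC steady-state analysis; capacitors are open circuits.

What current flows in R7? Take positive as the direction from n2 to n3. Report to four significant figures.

0.007194 A

Apply KCL at each of the 3 non-ground nodes and solve the resulting linear system.
Node n1: branches {C1, R2, R4, R5, C3, R6, I4, I5, I6, V1} → V_1 = -2.730
Node n2: branches {R1, C1, R3, C2, C3, I2, R6, I3, I4, R7} → V_2 = -2.716
Node n3: branches {R1, I1, R3, R4, R5, I2, I6, R7} → V_3 = -3.946
Source currents: i(V1)=-0.01552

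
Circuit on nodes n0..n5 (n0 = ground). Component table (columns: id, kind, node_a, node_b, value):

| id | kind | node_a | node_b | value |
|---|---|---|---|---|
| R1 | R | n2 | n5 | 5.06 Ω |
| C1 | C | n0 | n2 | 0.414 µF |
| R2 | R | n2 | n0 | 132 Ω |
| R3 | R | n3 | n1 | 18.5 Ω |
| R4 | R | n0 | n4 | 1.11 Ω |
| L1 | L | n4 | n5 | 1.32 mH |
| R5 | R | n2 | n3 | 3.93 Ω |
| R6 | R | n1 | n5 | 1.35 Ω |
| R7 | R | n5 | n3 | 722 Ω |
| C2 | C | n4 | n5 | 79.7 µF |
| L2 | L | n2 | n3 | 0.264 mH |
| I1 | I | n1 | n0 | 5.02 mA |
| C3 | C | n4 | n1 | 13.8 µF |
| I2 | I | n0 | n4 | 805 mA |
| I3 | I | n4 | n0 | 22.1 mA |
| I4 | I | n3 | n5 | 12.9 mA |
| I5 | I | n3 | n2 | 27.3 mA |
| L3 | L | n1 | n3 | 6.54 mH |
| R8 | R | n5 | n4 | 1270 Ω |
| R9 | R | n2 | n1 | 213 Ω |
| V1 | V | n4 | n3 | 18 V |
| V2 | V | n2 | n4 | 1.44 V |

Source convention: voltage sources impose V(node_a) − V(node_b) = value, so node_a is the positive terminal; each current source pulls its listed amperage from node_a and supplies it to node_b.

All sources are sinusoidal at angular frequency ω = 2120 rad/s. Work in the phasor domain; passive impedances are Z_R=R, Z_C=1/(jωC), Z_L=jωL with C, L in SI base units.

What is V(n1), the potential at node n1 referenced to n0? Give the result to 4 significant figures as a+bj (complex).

-3.974+2.478j V

Apply KCL at each of the 5 non-ground nodes and solve the resulting linear system.
Node n1: branches {R3, R6, I1, C3, L3, R9} → V_1 = -3.974+2.478j
Node n2: branches {R1, C1, R2, R5, L2, I5, R9, V2} → V_2 = 2.284-0.002207j
Node n3: branches {R3, R5, R7, L2, I4, I5, L3, V1} → V_3 = -17.16-0.002207j
Node n4: branches {R4, L1, C2, C3, I2, I3, R8, V1, V2} → V_4 = 0.8442-0.002207j
Node n5: branches {R1, L1, R6, R7, C2, I4, R8} → V_5 = -2.902+1.200j
Source currents: i(V1)=-5.817+35.55j, i(V2)=-5.991+34.98j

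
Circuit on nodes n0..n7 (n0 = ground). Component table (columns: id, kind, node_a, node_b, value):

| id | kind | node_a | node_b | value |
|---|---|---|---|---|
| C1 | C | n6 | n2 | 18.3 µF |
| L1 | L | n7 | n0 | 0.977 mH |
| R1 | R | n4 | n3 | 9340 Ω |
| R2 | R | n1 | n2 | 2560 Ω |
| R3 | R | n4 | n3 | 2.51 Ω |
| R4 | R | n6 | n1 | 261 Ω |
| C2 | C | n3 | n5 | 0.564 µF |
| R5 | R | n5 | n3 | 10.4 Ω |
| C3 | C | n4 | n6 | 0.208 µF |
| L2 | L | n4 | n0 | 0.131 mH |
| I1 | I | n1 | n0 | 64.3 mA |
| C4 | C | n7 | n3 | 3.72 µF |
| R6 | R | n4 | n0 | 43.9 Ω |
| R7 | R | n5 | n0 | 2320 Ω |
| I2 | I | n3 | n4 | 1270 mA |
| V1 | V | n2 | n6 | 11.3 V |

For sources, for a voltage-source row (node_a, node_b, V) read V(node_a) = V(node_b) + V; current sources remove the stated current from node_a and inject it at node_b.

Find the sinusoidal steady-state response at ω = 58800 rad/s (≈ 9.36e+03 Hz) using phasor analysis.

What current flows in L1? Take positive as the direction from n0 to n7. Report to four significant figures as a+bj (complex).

0.01118-0.05345j A

Element admittances at ω=58800 rad/s:
  Y(C1) = 0.000+1.076j S between n6,n2
  Y(L1) = 0.000-0.01741j S between n7,n0
  Y(R1) = 0.0001071+0.000j S between n4,n3
  Y(R2) = 0.0003906+0.000j S between n1,n2
  Y(R3) = 0.3984+0.000j S between n4,n3
  Y(R4) = 0.003831+0.000j S between n6,n1
  Y(C2) = 0.000+0.03316j S between n3,n5
  Y(R5) = 0.09615+0.000j S between n5,n3
  Y(C3) = 0.000+0.01223j S between n4,n6
  Y(L2) = 0.000-0.1298j S between n4,n0
  I1: injects 0.0643 A into n0 (from n1)
  Y(C4) = 0.000+0.2187j S between n7,n3
  Y(R6) = 0.02278+0.000j S between n4,n0
  Y(R7) = 0.0004310+0.000j S between n5,n0
  I2: injects 1.27 A into n4 (from n3)
  V1: constraint V(n2)−V(n6) = 11.3
Assemble and solve the 8×8 MNA system:
  V(n1)=-13.85+4.800j  V(n2)=11.63+4.800j  V(n3)=-2.826-0.5911j  V(n4)=0.3295-0.4576j  V(n5)=-2.814-0.5926j  V(n6)=0.3295+4.800j  V(n7)=-3.071-0.6422j
  i(V1)=-0.009955-12.16j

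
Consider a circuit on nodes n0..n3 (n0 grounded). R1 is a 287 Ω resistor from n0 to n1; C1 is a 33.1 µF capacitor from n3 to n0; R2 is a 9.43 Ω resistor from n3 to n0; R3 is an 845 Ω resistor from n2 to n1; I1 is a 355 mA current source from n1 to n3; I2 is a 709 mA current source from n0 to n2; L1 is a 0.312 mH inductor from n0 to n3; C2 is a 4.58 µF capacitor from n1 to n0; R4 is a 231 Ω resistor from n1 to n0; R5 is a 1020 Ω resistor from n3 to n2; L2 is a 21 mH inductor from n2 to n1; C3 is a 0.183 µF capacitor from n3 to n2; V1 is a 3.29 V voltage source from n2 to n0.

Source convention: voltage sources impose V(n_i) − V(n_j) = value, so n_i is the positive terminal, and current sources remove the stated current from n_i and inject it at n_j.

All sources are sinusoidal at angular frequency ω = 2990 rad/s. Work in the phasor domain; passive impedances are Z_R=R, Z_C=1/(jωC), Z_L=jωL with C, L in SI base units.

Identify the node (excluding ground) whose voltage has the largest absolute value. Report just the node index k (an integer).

Element admittances at ω=2990 rad/s:
  Y(R1) = 0.003484+0.000j S between n0,n1
  Y(C1) = 0.000+0.09897j S between n3,n0
  Y(R2) = 0.1060+0.000j S between n3,n0
  Y(R3) = 0.001183+0.000j S between n2,n1
  I1: injects 0.355 A into n3 (from n1)
  I2: injects 0.709 A into n2 (from n0)
  Y(L1) = 0.000-1.072j S between n0,n3
  Y(C2) = 0.000+0.01369j S between n1,n0
  Y(R4) = 0.004329+0.000j S between n1,n0
  Y(R5) = 0.0009804+0.000j S between n3,n2
  Y(L2) = 0.000-0.01593j S between n2,n1
  Y(C3) = 0.000+0.0005472j S between n3,n2
  V1: constraint V(n2)−V(n0) = 3.29
Assemble and solve the 4×4 MNA system:
  V(n1)=-35.40-14.61j  V(n2)=3.290+0.000j  V(n3)=0.03823+0.3642j
  i(V1)=0.4272+0.5975j

1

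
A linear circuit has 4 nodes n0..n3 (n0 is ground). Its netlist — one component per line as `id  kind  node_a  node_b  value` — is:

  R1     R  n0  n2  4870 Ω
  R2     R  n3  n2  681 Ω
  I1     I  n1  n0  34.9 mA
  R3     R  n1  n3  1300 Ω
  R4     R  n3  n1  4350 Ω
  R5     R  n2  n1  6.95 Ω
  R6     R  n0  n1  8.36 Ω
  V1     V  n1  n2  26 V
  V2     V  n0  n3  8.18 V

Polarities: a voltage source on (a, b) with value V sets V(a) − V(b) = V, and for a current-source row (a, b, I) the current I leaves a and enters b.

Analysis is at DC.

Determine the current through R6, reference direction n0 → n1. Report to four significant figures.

Element admittances at DC:
  Y(R1) = 0.0002053 S between n0,n2
  Y(R2) = 0.001468 S between n3,n2
  I1: injects 0.0349 A into n0 (from n1)
  Y(R3) = 0.0007692 S between n1,n3
  Y(R4) = 0.0002299 S between n3,n1
  Y(R5) = 0.1439 S between n2,n1
  Y(R6) = 0.1196 S between n0,n1
  V1: constraint V(n1)−V(n2) = 26
  V2: constraint V(n0)−V(n3) = 8.18
Assemble and solve the 5×5 MNA system:
  V(n1)=-0.09458  V(n2)=-26.09  V(n3)=-8.180
  i(V1)=-3.773  i(V2)=0.01823

0.01131 A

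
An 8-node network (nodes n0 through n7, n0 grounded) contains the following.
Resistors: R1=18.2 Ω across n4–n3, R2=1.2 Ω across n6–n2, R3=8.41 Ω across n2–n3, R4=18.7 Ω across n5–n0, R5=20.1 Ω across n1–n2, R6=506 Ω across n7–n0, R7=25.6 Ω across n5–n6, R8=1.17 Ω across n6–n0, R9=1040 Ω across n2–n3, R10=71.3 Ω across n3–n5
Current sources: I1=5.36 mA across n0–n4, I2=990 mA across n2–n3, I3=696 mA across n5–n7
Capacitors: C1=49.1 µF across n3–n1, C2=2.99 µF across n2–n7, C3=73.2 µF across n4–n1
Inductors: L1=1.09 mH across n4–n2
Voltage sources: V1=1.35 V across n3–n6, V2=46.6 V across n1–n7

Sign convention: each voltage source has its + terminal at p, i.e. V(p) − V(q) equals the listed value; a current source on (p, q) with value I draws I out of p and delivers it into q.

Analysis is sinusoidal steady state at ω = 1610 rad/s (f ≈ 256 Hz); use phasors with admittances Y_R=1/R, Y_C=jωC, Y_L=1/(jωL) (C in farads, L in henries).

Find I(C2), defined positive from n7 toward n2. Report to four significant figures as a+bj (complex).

Apply KCL at each of the 7 non-ground nodes and solve the resulting linear system.
Node n1: branches {C1, R5, C3, V2} → V_1 = 2.473-2.840j
Node n2: branches {R2, R3, R5, C2, L1, R9, I2} → V_2 = 0.3264-0.09040j
Node n3: branches {R1, R3, C1, R9, I2, R10, V1} → V_3 = 1.841+0.006369j
Node n4: branches {R1, I1, L1, C3} → V_4 = -0.1274+0.8777j
Node n5: branches {R4, R7, R10, I3} → V_5 = -6.109+0.003173j
Node n6: branches {R2, R7, R8, V1} → V_6 = 0.4905+0.006369j
Node n7: branches {C2, R6, I3, V2} → V_7 = -44.13-2.840j
Source currents: i(V1)=0.8139+0.08621j, i(V2)=-0.7700-0.2196j

0.01324-0.2140j A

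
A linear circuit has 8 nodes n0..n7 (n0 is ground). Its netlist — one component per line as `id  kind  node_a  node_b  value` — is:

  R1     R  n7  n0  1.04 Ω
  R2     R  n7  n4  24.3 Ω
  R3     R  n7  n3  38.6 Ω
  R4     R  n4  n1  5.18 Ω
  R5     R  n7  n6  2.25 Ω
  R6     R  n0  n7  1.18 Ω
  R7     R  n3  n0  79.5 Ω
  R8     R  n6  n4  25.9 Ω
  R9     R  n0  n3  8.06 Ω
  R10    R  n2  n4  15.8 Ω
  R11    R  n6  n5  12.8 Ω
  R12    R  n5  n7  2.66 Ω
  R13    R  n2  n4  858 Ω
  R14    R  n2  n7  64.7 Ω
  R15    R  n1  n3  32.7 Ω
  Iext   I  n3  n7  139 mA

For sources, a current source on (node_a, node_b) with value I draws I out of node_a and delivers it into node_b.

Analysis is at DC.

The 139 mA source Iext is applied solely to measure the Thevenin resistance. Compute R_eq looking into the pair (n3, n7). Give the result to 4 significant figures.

MNA unknowns: 7 node voltages V₁..V_7
R1: Y=0.9615 on G[7,0]
R2: Y=0.04115 on G[7,4]
R3: Y=0.02591 on G[7,3]
R4: Y=0.1931 on G[4,1]
R5: Y=0.4444 on G[7,6]
R6: Y=0.8475 on G[0,7]
R7: Y=0.01258 on G[3,0]
R8: Y=0.03861 on G[6,4]
R9: Y=0.1241 on G[0,3]
R10: Y=0.06329 on G[2,4]
R11: Y=0.07812 on G[6,5]
R12: Y=0.3759 on G[5,7]
R13: Y=0.001166 on G[2,4]
R14: Y=0.01546 on G[2,7]
R15: Y=0.03058 on G[1,3]
Iext: z[3]−=0.139, z[7]+=0.139
solve → V1=-0.2110, V2=-0.09100, V3=-0.7456, V4=-0.1263, V5=0.05410, V6=0.04344, V7=0.05632

R_eq = 5.769 Ω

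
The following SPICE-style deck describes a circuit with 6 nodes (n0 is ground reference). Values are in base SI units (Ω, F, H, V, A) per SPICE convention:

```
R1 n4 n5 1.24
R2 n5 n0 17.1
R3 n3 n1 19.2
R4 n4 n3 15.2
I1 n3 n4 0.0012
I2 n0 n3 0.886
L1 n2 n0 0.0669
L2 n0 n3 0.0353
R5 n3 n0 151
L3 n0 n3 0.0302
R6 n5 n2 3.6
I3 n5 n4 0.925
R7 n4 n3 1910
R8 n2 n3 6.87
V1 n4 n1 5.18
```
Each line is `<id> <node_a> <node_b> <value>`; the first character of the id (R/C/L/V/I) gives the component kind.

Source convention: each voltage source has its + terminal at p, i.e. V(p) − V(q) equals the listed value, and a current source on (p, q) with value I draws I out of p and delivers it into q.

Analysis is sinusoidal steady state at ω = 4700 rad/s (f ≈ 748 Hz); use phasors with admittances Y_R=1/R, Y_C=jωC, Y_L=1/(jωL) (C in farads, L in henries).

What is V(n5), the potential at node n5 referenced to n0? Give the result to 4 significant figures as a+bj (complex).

12.19+3.610j V

Apply KCL at each of the 5 non-ground nodes and solve the resulting linear system.
Node n1: branches {R3, V1} → V_1 = 8.696+3.728j
Node n2: branches {L1, R6, R8} → V_2 = 13.21+4.026j
Node n3: branches {R3, R4, I1, I2, L2, R5, L3, R7, R8} → V_3 = 15.23+4.533j
Node n4: branches {R1, R4, I1, I3, R7, V1} → V_4 = 13.88+3.728j
Node n5: branches {R1, R2, R6, I3} → V_5 = 12.19+3.610j
Source currents: i(V1)=-0.3404-0.04194j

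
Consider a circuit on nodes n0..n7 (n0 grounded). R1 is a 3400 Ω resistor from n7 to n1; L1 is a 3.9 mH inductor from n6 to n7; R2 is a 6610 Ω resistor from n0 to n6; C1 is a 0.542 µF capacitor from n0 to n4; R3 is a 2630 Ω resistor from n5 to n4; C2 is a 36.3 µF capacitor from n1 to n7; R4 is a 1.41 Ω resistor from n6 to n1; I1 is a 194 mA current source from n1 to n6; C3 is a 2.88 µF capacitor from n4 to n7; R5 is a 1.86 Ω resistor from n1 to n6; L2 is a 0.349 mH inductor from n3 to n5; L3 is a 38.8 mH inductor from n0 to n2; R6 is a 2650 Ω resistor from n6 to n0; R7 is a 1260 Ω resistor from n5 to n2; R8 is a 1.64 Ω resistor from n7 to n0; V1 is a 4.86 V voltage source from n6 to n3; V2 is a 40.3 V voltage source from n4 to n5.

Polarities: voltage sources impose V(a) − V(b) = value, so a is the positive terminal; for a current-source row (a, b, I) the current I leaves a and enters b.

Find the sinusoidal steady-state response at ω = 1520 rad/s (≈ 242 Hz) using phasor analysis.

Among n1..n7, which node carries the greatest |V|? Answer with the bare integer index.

Element admittances at ω=1520 rad/s:
  Y(R1) = 0.0002941+0.000j S between n7,n1
  Y(L1) = 0.000-0.1687j S between n6,n7
  Y(R2) = 0.0001513+0.000j S between n0,n6
  Y(C1) = 0.000+0.0008238j S between n0,n4
  Y(R3) = 0.0003802+0.000j S between n5,n4
  Y(C2) = 0.000+0.05518j S between n1,n7
  Y(R4) = 0.7092+0.000j S between n6,n1
  I1: injects 0.194 A into n6 (from n1)
  Y(C3) = 0.000+0.004378j S between n4,n7
  Y(R5) = 0.5376+0.000j S between n1,n6
  Y(L2) = 0.000-1.885j S between n3,n5
  Y(L3) = 0.000-0.01696j S between n0,n2
  Y(R6) = 0.0003774+0.000j S between n6,n0
  Y(R7) = 0.0007937+0.000j S between n5,n2
  Y(R8) = 0.6098+0.000j S between n7,n0
  V1: constraint V(n6)−V(n3) = 4.86
  V2: constraint V(n4)−V(n5) = 40.3
Assemble and solve the 9×9 MNA system:
  V(n1)=1.468-0.1375j  V(n2)=-0.003507-0.1463j  V(n3)=-3.232-0.07263j  V(n4)=37.17-0.07139j  V(n5)=-3.129-0.07139j  V(n6)=1.628-0.07263j  V(n7)=0.002561-0.05026j
  i(V1)=-0.002330+0.1934j  i(V2)=-0.01547-0.1933j

4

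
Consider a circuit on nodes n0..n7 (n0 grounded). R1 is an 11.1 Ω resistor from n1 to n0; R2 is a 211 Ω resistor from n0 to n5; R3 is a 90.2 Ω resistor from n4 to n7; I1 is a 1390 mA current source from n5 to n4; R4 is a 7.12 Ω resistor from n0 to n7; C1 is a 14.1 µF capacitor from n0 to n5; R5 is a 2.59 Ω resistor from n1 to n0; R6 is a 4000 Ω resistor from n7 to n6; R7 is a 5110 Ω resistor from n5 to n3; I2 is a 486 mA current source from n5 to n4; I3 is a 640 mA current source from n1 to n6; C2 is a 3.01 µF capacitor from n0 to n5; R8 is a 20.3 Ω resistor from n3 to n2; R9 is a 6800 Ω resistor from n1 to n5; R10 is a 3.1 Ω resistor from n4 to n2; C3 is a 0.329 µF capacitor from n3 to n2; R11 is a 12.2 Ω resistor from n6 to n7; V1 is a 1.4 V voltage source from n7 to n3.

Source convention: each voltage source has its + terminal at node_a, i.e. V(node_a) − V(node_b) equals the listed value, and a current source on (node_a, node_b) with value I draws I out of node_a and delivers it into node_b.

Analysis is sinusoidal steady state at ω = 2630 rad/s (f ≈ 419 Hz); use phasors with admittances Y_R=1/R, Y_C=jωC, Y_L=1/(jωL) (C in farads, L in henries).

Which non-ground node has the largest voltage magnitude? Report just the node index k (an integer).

Element admittances at ω=2630 rad/s:
  Y(R1) = 0.09009+0.000j S between n1,n0
  Y(R2) = 0.004739+0.000j S between n0,n5
  Y(R3) = 0.01109+0.000j S between n4,n7
  I1: injects 1.39 A into n4 (from n5)
  Y(R4) = 0.1404+0.000j S between n0,n7
  Y(C1) = 0.000+0.03708j S between n0,n5
  Y(R5) = 0.3861+0.000j S between n1,n0
  Y(R6) = 0.0002500+0.000j S between n7,n6
  Y(R7) = 0.0001957+0.000j S between n5,n3
  I2: injects 0.486 A into n4 (from n5)
  I3: injects 0.64 A into n6 (from n1)
  Y(C2) = 0.000+0.007916j S between n0,n5
  Y(R8) = 0.04926+0.000j S between n3,n2
  Y(R9) = 0.0001471+0.000j S between n1,n5
  Y(R10) = 0.3226+0.000j S between n4,n2
  Y(C3) = 0.000+0.0008653j S between n3,n2
  Y(R11) = 0.08197+0.000j S between n6,n7
  V1: constraint V(n7)−V(n3) = 1.4
Assemble and solve the 8×8 MNA system:
  V(n1)=-1.345+0.01269j  V(n2)=46.97-0.3826j  V(n3)=16.48+0.05718j  V(n4)=51.62-0.3679j  V(n5)=-4.641+41.10j  V(n6)=25.67+0.05718j  V(n7)=17.88+0.05718j
  i(V1)=-1.498-0.01274j

4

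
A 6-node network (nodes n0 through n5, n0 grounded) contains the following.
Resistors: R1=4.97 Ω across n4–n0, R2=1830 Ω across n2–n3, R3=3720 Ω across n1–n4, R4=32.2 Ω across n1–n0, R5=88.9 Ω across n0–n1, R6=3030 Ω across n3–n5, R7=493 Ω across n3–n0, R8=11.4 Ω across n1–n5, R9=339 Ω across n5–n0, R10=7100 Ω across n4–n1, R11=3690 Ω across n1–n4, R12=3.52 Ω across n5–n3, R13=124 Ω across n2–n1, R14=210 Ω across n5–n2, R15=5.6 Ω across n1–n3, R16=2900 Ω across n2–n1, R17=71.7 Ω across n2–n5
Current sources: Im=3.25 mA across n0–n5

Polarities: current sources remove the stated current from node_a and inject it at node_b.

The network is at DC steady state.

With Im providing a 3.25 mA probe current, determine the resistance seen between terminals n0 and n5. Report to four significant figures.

MNA unknowns: 5 node voltages V₁..V_5
R1: Y=0.2012 on G[4,0]
R2: Y=0.0005464 on G[2,3]
R3: Y=0.0002688 on G[1,4]
R4: Y=0.03106 on G[1,0]
R5: Y=0.01125 on G[0,1]
R6: Y=0.0003300 on G[3,5]
R7: Y=0.002028 on G[3,0]
R8: Y=0.08772 on G[1,5]
R9: Y=0.002950 on G[5,0]
R10: Y=0.0001408 on G[4,1]
R11: Y=0.0002710 on G[1,4]
R12: Y=0.2841 on G[5,3]
R13: Y=0.008065 on G[2,1]
R14: Y=0.004762 on G[5,2]
R15: Y=0.1786 on G[1,3]
R16: Y=0.0003448 on G[2,1]
R17: Y=0.01395 on G[2,5]
Im: z[0]−=0.00325, z[5]+=0.00325
solve → V1=0.06652, V2=0.07640, V3=0.07501, V4=0.0002243, V5=0.08088

R_eq = 24.89 Ω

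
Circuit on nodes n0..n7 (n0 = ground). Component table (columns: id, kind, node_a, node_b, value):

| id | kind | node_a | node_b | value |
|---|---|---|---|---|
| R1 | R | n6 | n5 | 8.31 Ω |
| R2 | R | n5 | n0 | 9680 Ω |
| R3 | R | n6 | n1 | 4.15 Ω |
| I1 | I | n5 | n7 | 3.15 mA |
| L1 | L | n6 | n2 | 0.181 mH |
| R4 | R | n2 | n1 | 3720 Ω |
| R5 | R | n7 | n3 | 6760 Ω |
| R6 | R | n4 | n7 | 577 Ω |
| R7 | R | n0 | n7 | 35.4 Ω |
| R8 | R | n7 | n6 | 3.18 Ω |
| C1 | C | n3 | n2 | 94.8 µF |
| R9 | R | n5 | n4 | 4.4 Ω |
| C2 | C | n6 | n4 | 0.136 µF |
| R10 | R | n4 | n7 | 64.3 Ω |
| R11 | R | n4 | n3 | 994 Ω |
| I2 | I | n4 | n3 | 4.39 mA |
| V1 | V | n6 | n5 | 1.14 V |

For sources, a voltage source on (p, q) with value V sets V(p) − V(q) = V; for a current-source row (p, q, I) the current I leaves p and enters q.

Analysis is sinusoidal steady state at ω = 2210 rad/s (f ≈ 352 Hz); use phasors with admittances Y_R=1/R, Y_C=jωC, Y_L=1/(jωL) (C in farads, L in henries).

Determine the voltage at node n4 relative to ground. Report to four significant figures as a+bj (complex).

-1.025+0.001203j V

Apply KCL at each of the 7 non-ground nodes and solve the resulting linear system.
Node n1: branches {R3, R4} → V_1 = 0.05088-5.760e-05j
Node n2: branches {L1, R4, C1} → V_2 = 0.05088+0.001261j
Node n3: branches {R5, C1, R11, I2} → V_3 = 0.05096-0.01449j
Node n4: branches {R6, R9, C2, R10, R11, I2} → V_4 = -1.025+0.001203j
Node n5: branches {R1, R2, I1, R9, V1} → V_5 = -1.089-5.908e-05j
Node n6: branches {R1, R3, L1, R8, C2, V1} → V_6 = 0.05088-5.908e-05j
Node n7: branches {I1, R5, R6, R7, R8, R10} → V_7 = 0.003983+2.160e-07j
Source currents: i(V1)=-0.1486-0.0002869j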